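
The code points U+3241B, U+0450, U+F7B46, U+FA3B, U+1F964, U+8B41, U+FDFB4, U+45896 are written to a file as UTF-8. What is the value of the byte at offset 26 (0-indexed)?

0xA2

U+3241B → 4-byte form F0 B2 90 9B at offsets 0–3.
U+0450 → 2-byte form D1 90 at offsets 4–5.
U+F7B46 → 4-byte form F3 B7 AD 86 at offsets 6–9.
U+FA3B → 3-byte form EF A8 BB at offsets 10–12.
U+1F964 → 4-byte form F0 9F A5 A4 at offsets 13–16.
U+8B41 → 3-byte form E8 AD 81 at offsets 17–19.
U+FDFB4 → 4-byte form F3 BD BE B4 at offsets 20–23.
U+45896 → 4-byte form F1 85 A2 96 at offsets 24–27.
Offset 26 falls in char 8's range; it's byte 3 of F1 85 A2 96 = 0xA2.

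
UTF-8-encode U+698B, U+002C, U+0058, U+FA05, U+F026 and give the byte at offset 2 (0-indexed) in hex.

U+698B → 3-byte form E6 A6 8B at offsets 0–2.
Offset 2 falls in char 1's range; it's byte 3 of E6 A6 8B = 0x8B.

0x8B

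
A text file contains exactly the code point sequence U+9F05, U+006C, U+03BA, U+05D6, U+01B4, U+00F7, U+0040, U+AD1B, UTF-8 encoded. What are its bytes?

E9 BC 85 6C CE BA D7 96 C6 B4 C3 B7 40 EA B4 9B

U+9F05: 3-byte form → E9 BC 85.
U+006C: 1-byte form → 6C.
U+03BA: 2-byte form → CE BA.
U+05D6: 2-byte form → D7 96.
U+01B4: 2-byte form → C6 B4.
U+00F7: 2-byte form → C3 B7.
U+0040: 1-byte form → 40.
U+AD1B: 3-byte form → EA B4 9B.
Concatenated (16 bytes): E9 BC 85 6C CE BA D7 96 C6 B4 C3 B7 40 EA B4 9B.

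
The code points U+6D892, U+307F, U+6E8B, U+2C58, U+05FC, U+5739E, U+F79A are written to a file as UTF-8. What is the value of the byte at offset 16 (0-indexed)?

0x97

U+6D892 → 4-byte form F1 AD A2 92 at offsets 0–3.
U+307F → 3-byte form E3 81 BF at offsets 4–6.
U+6E8B → 3-byte form E6 BA 8B at offsets 7–9.
U+2C58 → 3-byte form E2 B1 98 at offsets 10–12.
U+05FC → 2-byte form D7 BC at offsets 13–14.
U+5739E → 4-byte form F1 97 8E 9E at offsets 15–18.
Offset 16 falls in char 6's range; it's byte 2 of F1 97 8E 9E = 0x97.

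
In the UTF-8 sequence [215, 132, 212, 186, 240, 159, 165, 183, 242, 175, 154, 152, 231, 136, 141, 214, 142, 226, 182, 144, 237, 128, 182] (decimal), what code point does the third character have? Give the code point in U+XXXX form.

Offset 0: leading byte 0xD7 = 11010111 → 2-byte char #1 = D7 84.
Offset 2: leading byte 0xD4 = 11010100 → 2-byte char #2 = D4 BA.
Offset 4: leading byte 0xF0 = 11110000 → 4-byte char #3 = F0 9F A5 B7.
Leading byte 0xF0 = 11110000 matches 11110xxx → 4-byte sequence.
Byte 1: 0xF0 = 11110000, payload 000 (3 bits).
Byte 2: 0x9F = 10011111 (10xxxxxx ✓), payload 011111.
Byte 3: 0xA5 = 10100101 (10xxxxxx ✓), payload 100101.
Byte 4: 0xB7 = 10110111 (10xxxxxx ✓), payload 110111.
Concatenate: 000011111100101110111 = 0x1F977 (21 bits → U+1F977).

U+1F977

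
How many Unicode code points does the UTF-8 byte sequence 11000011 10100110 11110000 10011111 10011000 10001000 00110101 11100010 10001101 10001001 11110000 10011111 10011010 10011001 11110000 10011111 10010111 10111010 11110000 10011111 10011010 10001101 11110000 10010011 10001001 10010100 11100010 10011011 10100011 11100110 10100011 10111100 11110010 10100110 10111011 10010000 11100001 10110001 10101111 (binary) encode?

12

Byte at offset 0: 0xC3 = 11000011 → 2-byte char (#1). Advance 2.
Byte at offset 2: 0xF0 = 11110000 → 4-byte char (#2). Advance 4.
Byte at offset 6: 0x35 = 00110101 → 1-byte char (#3). Advance 1.
Byte at offset 7: 0xE2 = 11100010 → 3-byte char (#4). Advance 3.
Byte at offset 10: 0xF0 = 11110000 → 4-byte char (#5). Advance 4.
Byte at offset 14: 0xF0 = 11110000 → 4-byte char (#6). Advance 4.
Byte at offset 18: 0xF0 = 11110000 → 4-byte char (#7). Advance 4.
Byte at offset 22: 0xF0 = 11110000 → 4-byte char (#8). Advance 4.
Byte at offset 26: 0xE2 = 11100010 → 3-byte char (#9). Advance 3.
Byte at offset 29: 0xE6 = 11100110 → 3-byte char (#10). Advance 3.
Byte at offset 32: 0xF2 = 11110010 → 4-byte char (#11). Advance 4.
Byte at offset 36: 0xE1 = 11100001 → 3-byte char (#12). Advance 3.
Reached end at offset 39 after 12 code points.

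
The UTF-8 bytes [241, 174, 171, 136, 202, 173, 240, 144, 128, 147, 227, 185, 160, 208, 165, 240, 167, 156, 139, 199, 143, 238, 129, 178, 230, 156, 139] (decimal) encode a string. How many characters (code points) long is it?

Byte at offset 0: 0xF1 = 11110001 → 4-byte char (#1). Advance 4.
Byte at offset 4: 0xCA = 11001010 → 2-byte char (#2). Advance 2.
Byte at offset 6: 0xF0 = 11110000 → 4-byte char (#3). Advance 4.
Byte at offset 10: 0xE3 = 11100011 → 3-byte char (#4). Advance 3.
Byte at offset 13: 0xD0 = 11010000 → 2-byte char (#5). Advance 2.
Byte at offset 15: 0xF0 = 11110000 → 4-byte char (#6). Advance 4.
Byte at offset 19: 0xC7 = 11000111 → 2-byte char (#7). Advance 2.
Byte at offset 21: 0xEE = 11101110 → 3-byte char (#8). Advance 3.
Byte at offset 24: 0xE6 = 11100110 → 3-byte char (#9). Advance 3.
Reached end at offset 27 after 9 code points.

9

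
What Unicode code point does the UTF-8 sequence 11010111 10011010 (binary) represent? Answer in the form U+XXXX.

U+05DA

Leading byte 0xD7 = 11010111 matches 110xxxxx → 2-byte sequence.
Byte 1: 0xD7 = 11010111, payload 10111 (5 bits).
Byte 2: 0x9A = 10011010 (10xxxxxx ✓), payload 011010.
Concatenate: 10111011010 = 0x5DA (11 bits → U+05DA).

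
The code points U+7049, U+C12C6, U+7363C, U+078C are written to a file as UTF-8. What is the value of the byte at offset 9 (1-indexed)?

1-indexed offset 9 is 0-indexed offset 8.
U+7049 → 3-byte form E7 81 89 at offsets 0–2.
U+C12C6 → 4-byte form F3 81 8B 86 at offsets 3–6.
U+7363C → 4-byte form F1 B3 98 BC at offsets 7–10.
Offset 8 falls in char 3's range; it's byte 2 of F1 B3 98 BC = 0xB3.

0xB3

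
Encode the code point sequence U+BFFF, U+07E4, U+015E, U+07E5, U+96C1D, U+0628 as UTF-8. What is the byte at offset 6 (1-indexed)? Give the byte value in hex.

1-indexed offset 6 is 0-indexed offset 5.
U+BFFF → 3-byte form EB BF BF at offsets 0–2.
U+07E4 → 2-byte form DF A4 at offsets 3–4.
U+015E → 2-byte form C5 9E at offsets 5–6.
Offset 5 falls in char 3's range; it's byte 1 of C5 9E = 0xC5.

0xC5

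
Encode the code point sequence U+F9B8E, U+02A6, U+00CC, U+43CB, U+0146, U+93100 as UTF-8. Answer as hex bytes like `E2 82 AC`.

F3 B9 AE 8E CA A6 C3 8C E4 8F 8B C5 86 F2 93 84 80

U+F9B8E: 4-byte form → F3 B9 AE 8E.
U+02A6: 2-byte form → CA A6.
U+00CC: 2-byte form → C3 8C.
U+43CB: 3-byte form → E4 8F 8B.
U+0146: 2-byte form → C5 86.
U+93100: 4-byte form → F2 93 84 80.
Concatenated (17 bytes): F3 B9 AE 8E CA A6 C3 8C E4 8F 8B C5 86 F2 93 84 80.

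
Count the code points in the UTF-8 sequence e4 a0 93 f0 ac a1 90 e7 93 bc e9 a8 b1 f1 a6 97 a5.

Byte at offset 0: 0xE4 = 11100100 → 3-byte char (#1). Advance 3.
Byte at offset 3: 0xF0 = 11110000 → 4-byte char (#2). Advance 4.
Byte at offset 7: 0xE7 = 11100111 → 3-byte char (#3). Advance 3.
Byte at offset 10: 0xE9 = 11101001 → 3-byte char (#4). Advance 3.
Byte at offset 13: 0xF1 = 11110001 → 4-byte char (#5). Advance 4.
Reached end at offset 17 after 5 code points.

5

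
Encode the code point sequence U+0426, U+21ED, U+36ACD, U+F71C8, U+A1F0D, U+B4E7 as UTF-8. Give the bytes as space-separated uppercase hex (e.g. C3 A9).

U+0426: 2-byte form → D0 A6.
U+21ED: 3-byte form → E2 87 AD.
U+36ACD: 4-byte form → F0 B6 AB 8D.
U+F71C8: 4-byte form → F3 B7 87 88.
U+A1F0D: 4-byte form → F2 A1 BC 8D.
U+B4E7: 3-byte form → EB 93 A7.
Concatenated (20 bytes): D0 A6 E2 87 AD F0 B6 AB 8D F3 B7 87 88 F2 A1 BC 8D EB 93 A7.

D0 A6 E2 87 AD F0 B6 AB 8D F3 B7 87 88 F2 A1 BC 8D EB 93 A7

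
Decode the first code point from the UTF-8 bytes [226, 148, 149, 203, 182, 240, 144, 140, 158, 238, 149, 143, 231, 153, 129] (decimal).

U+2515

Offset 0: leading byte 0xE2 = 11100010 → 3-byte char #1 = E2 94 95.
Leading byte 0xE2 = 11100010 matches 1110xxxx → 3-byte sequence.
Byte 1: 0xE2 = 11100010, payload 0010 (4 bits).
Byte 2: 0x94 = 10010100 (10xxxxxx ✓), payload 010100.
Byte 3: 0x95 = 10010101 (10xxxxxx ✓), payload 010101.
Concatenate: 0010010100010101 = 0x2515 (16 bits → U+2515).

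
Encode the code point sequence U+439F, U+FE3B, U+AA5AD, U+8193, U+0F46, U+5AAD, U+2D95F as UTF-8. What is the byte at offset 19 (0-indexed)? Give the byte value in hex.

0xF0

U+439F → 3-byte form E4 8E 9F at offsets 0–2.
U+FE3B → 3-byte form EF B8 BB at offsets 3–5.
U+AA5AD → 4-byte form F2 AA 96 AD at offsets 6–9.
U+8193 → 3-byte form E8 86 93 at offsets 10–12.
U+0F46 → 3-byte form E0 BD 86 at offsets 13–15.
U+5AAD → 3-byte form E5 AA AD at offsets 16–18.
U+2D95F → 4-byte form F0 AD A5 9F at offsets 19–22.
Offset 19 falls in char 7's range; it's byte 1 of F0 AD A5 9F = 0xF0.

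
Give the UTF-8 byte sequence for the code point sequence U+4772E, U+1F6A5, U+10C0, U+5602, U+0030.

F1 87 9C AE F0 9F 9A A5 E1 83 80 E5 98 82 30

U+4772E: 4-byte form → F1 87 9C AE.
U+1F6A5: 4-byte form → F0 9F 9A A5.
U+10C0: 3-byte form → E1 83 80.
U+5602: 3-byte form → E5 98 82.
U+0030: 1-byte form → 30.
Concatenated (15 bytes): F1 87 9C AE F0 9F 9A A5 E1 83 80 E5 98 82 30.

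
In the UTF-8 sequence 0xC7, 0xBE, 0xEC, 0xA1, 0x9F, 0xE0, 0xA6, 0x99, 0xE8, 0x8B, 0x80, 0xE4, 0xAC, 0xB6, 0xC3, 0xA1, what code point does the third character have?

U+0999

Offset 0: leading byte 0xC7 = 11000111 → 2-byte char #1 = C7 BE.
Offset 2: leading byte 0xEC = 11101100 → 3-byte char #2 = EC A1 9F.
Offset 5: leading byte 0xE0 = 11100000 → 3-byte char #3 = E0 A6 99.
Leading byte 0xE0 = 11100000 matches 1110xxxx → 3-byte sequence.
Byte 1: 0xE0 = 11100000, payload 0000 (4 bits).
Byte 2: 0xA6 = 10100110 (10xxxxxx ✓), payload 100110.
Byte 3: 0x99 = 10011001 (10xxxxxx ✓), payload 011001.
Concatenate: 0000100110011001 = 0x999 (16 bits → U+0999).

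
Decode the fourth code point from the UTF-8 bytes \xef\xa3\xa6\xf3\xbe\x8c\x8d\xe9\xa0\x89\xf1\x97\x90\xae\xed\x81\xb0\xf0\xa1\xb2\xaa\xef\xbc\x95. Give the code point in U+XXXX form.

U+5742E

Offset 0: leading byte 0xEF = 11101111 → 3-byte char #1 = EF A3 A6.
Offset 3: leading byte 0xF3 = 11110011 → 4-byte char #2 = F3 BE 8C 8D.
Offset 7: leading byte 0xE9 = 11101001 → 3-byte char #3 = E9 A0 89.
Offset 10: leading byte 0xF1 = 11110001 → 4-byte char #4 = F1 97 90 AE.
Leading byte 0xF1 = 11110001 matches 11110xxx → 4-byte sequence.
Byte 1: 0xF1 = 11110001, payload 001 (3 bits).
Byte 2: 0x97 = 10010111 (10xxxxxx ✓), payload 010111.
Byte 3: 0x90 = 10010000 (10xxxxxx ✓), payload 010000.
Byte 4: 0xAE = 10101110 (10xxxxxx ✓), payload 101110.
Concatenate: 001010111010000101110 = 0x5742E (21 bits → U+5742E).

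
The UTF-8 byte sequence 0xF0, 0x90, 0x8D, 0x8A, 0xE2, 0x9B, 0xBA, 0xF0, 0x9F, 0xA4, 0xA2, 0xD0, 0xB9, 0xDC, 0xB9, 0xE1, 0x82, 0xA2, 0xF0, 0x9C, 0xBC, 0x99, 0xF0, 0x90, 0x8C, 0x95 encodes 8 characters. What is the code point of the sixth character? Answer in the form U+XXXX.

U+10A2

Offset 0: leading byte 0xF0 = 11110000 → 4-byte char #1 = F0 90 8D 8A.
Offset 4: leading byte 0xE2 = 11100010 → 3-byte char #2 = E2 9B BA.
Offset 7: leading byte 0xF0 = 11110000 → 4-byte char #3 = F0 9F A4 A2.
Offset 11: leading byte 0xD0 = 11010000 → 2-byte char #4 = D0 B9.
Offset 13: leading byte 0xDC = 11011100 → 2-byte char #5 = DC B9.
Offset 15: leading byte 0xE1 = 11100001 → 3-byte char #6 = E1 82 A2.
Leading byte 0xE1 = 11100001 matches 1110xxxx → 3-byte sequence.
Byte 1: 0xE1 = 11100001, payload 0001 (4 bits).
Byte 2: 0x82 = 10000010 (10xxxxxx ✓), payload 000010.
Byte 3: 0xA2 = 10100010 (10xxxxxx ✓), payload 100010.
Concatenate: 0001000010100010 = 0x10A2 (16 bits → U+10A2).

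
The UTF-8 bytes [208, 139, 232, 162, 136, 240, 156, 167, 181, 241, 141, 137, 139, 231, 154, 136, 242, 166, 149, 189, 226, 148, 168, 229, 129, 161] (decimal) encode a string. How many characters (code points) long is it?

Byte at offset 0: 0xD0 = 11010000 → 2-byte char (#1). Advance 2.
Byte at offset 2: 0xE8 = 11101000 → 3-byte char (#2). Advance 3.
Byte at offset 5: 0xF0 = 11110000 → 4-byte char (#3). Advance 4.
Byte at offset 9: 0xF1 = 11110001 → 4-byte char (#4). Advance 4.
Byte at offset 13: 0xE7 = 11100111 → 3-byte char (#5). Advance 3.
Byte at offset 16: 0xF2 = 11110010 → 4-byte char (#6). Advance 4.
Byte at offset 20: 0xE2 = 11100010 → 3-byte char (#7). Advance 3.
Byte at offset 23: 0xE5 = 11100101 → 3-byte char (#8). Advance 3.
Reached end at offset 26 after 8 code points.

8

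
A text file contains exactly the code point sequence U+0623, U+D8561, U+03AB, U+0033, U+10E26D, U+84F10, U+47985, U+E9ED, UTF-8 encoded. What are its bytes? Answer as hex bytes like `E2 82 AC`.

U+0623: 2-byte form → D8 A3.
U+D8561: 4-byte form → F3 98 95 A1.
U+03AB: 2-byte form → CE AB.
U+0033: 1-byte form → 33.
U+10E26D: 4-byte form → F4 8E 89 AD.
U+84F10: 4-byte form → F2 84 BC 90.
U+47985: 4-byte form → F1 87 A6 85.
U+E9ED: 3-byte form → EE A7 AD.
Concatenated (24 bytes): D8 A3 F3 98 95 A1 CE AB 33 F4 8E 89 AD F2 84 BC 90 F1 87 A6 85 EE A7 AD.

D8 A3 F3 98 95 A1 CE AB 33 F4 8E 89 AD F2 84 BC 90 F1 87 A6 85 EE A7 AD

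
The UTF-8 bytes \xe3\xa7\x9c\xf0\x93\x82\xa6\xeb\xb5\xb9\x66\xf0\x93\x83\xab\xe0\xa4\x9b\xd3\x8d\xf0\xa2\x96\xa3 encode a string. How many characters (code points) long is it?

8

Byte at offset 0: 0xE3 = 11100011 → 3-byte char (#1). Advance 3.
Byte at offset 3: 0xF0 = 11110000 → 4-byte char (#2). Advance 4.
Byte at offset 7: 0xEB = 11101011 → 3-byte char (#3). Advance 3.
Byte at offset 10: 0x66 = 01100110 → 1-byte char (#4). Advance 1.
Byte at offset 11: 0xF0 = 11110000 → 4-byte char (#5). Advance 4.
Byte at offset 15: 0xE0 = 11100000 → 3-byte char (#6). Advance 3.
Byte at offset 18: 0xD3 = 11010011 → 2-byte char (#7). Advance 2.
Byte at offset 20: 0xF0 = 11110000 → 4-byte char (#8). Advance 4.
Reached end at offset 24 after 8 code points.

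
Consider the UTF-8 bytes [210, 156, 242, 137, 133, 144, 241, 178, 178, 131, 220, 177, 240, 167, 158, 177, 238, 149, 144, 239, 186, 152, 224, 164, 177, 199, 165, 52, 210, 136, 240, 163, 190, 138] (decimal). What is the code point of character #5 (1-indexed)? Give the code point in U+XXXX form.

U+277B1

Offset 0: leading byte 0xD2 = 11010010 → 2-byte char #1 = D2 9C.
Offset 2: leading byte 0xF2 = 11110010 → 4-byte char #2 = F2 89 85 90.
Offset 6: leading byte 0xF1 = 11110001 → 4-byte char #3 = F1 B2 B2 83.
Offset 10: leading byte 0xDC = 11011100 → 2-byte char #4 = DC B1.
Offset 12: leading byte 0xF0 = 11110000 → 4-byte char #5 = F0 A7 9E B1.
Leading byte 0xF0 = 11110000 matches 11110xxx → 4-byte sequence.
Byte 1: 0xF0 = 11110000, payload 000 (3 bits).
Byte 2: 0xA7 = 10100111 (10xxxxxx ✓), payload 100111.
Byte 3: 0x9E = 10011110 (10xxxxxx ✓), payload 011110.
Byte 4: 0xB1 = 10110001 (10xxxxxx ✓), payload 110001.
Concatenate: 000100111011110110001 = 0x277B1 (21 bits → U+277B1).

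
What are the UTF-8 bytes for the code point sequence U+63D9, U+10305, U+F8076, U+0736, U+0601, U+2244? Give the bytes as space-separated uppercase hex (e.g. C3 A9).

U+63D9: 3-byte form → E6 8F 99.
U+10305: 4-byte form → F0 90 8C 85.
U+F8076: 4-byte form → F3 B8 81 B6.
U+0736: 2-byte form → DC B6.
U+0601: 2-byte form → D8 81.
U+2244: 3-byte form → E2 89 84.
Concatenated (18 bytes): E6 8F 99 F0 90 8C 85 F3 B8 81 B6 DC B6 D8 81 E2 89 84.

E6 8F 99 F0 90 8C 85 F3 B8 81 B6 DC B6 D8 81 E2 89 84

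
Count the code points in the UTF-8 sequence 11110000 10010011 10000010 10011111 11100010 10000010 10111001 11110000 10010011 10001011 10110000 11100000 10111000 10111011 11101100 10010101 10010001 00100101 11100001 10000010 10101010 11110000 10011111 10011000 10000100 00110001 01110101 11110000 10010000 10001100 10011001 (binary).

11

Byte at offset 0: 0xF0 = 11110000 → 4-byte char (#1). Advance 4.
Byte at offset 4: 0xE2 = 11100010 → 3-byte char (#2). Advance 3.
Byte at offset 7: 0xF0 = 11110000 → 4-byte char (#3). Advance 4.
Byte at offset 11: 0xE0 = 11100000 → 3-byte char (#4). Advance 3.
Byte at offset 14: 0xEC = 11101100 → 3-byte char (#5). Advance 3.
Byte at offset 17: 0x25 = 00100101 → 1-byte char (#6). Advance 1.
Byte at offset 18: 0xE1 = 11100001 → 3-byte char (#7). Advance 3.
Byte at offset 21: 0xF0 = 11110000 → 4-byte char (#8). Advance 4.
Byte at offset 25: 0x31 = 00110001 → 1-byte char (#9). Advance 1.
Byte at offset 26: 0x75 = 01110101 → 1-byte char (#10). Advance 1.
Byte at offset 27: 0xF0 = 11110000 → 4-byte char (#11). Advance 4.
Reached end at offset 31 after 11 code points.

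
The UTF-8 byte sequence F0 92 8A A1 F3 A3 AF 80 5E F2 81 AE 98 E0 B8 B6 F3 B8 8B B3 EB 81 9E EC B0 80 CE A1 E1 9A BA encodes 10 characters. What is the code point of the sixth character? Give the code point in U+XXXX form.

U+F82F3

Offset 0: leading byte 0xF0 = 11110000 → 4-byte char #1 = F0 92 8A A1.
Offset 4: leading byte 0xF3 = 11110011 → 4-byte char #2 = F3 A3 AF 80.
Offset 8: leading byte 0x5E = 01011110 → 1-byte char #3 = 5E.
Offset 9: leading byte 0xF2 = 11110010 → 4-byte char #4 = F2 81 AE 98.
Offset 13: leading byte 0xE0 = 11100000 → 3-byte char #5 = E0 B8 B6.
Offset 16: leading byte 0xF3 = 11110011 → 4-byte char #6 = F3 B8 8B B3.
Leading byte 0xF3 = 11110011 matches 11110xxx → 4-byte sequence.
Byte 1: 0xF3 = 11110011, payload 011 (3 bits).
Byte 2: 0xB8 = 10111000 (10xxxxxx ✓), payload 111000.
Byte 3: 0x8B = 10001011 (10xxxxxx ✓), payload 001011.
Byte 4: 0xB3 = 10110011 (10xxxxxx ✓), payload 110011.
Concatenate: 011111000001011110011 = 0xF82F3 (21 bits → U+F82F3).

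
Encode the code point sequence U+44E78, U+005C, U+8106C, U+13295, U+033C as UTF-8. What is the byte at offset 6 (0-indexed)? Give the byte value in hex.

0x81

U+44E78 → 4-byte form F1 84 B9 B8 at offsets 0–3.
U+005C → 1-byte form 5C at offsets 4–4.
U+8106C → 4-byte form F2 81 81 AC at offsets 5–8.
Offset 6 falls in char 3's range; it's byte 2 of F2 81 81 AC = 0x81.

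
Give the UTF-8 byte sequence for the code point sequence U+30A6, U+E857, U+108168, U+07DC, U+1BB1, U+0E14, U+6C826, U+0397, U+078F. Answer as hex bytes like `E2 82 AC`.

E3 82 A6 EE A1 97 F4 88 85 A8 DF 9C E1 AE B1 E0 B8 94 F1 AC A0 A6 CE 97 DE 8F

U+30A6: 3-byte form → E3 82 A6.
U+E857: 3-byte form → EE A1 97.
U+108168: 4-byte form → F4 88 85 A8.
U+07DC: 2-byte form → DF 9C.
U+1BB1: 3-byte form → E1 AE B1.
U+0E14: 3-byte form → E0 B8 94.
U+6C826: 4-byte form → F1 AC A0 A6.
U+0397: 2-byte form → CE 97.
U+078F: 2-byte form → DE 8F.
Concatenated (26 bytes): E3 82 A6 EE A1 97 F4 88 85 A8 DF 9C E1 AE B1 E0 B8 94 F1 AC A0 A6 CE 97 DE 8F.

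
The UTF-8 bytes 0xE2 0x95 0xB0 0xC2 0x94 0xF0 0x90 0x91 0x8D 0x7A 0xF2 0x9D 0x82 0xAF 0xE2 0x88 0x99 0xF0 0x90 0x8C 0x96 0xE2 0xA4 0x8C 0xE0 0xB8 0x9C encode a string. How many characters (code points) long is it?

9

Byte at offset 0: 0xE2 = 11100010 → 3-byte char (#1). Advance 3.
Byte at offset 3: 0xC2 = 11000010 → 2-byte char (#2). Advance 2.
Byte at offset 5: 0xF0 = 11110000 → 4-byte char (#3). Advance 4.
Byte at offset 9: 0x7A = 01111010 → 1-byte char (#4). Advance 1.
Byte at offset 10: 0xF2 = 11110010 → 4-byte char (#5). Advance 4.
Byte at offset 14: 0xE2 = 11100010 → 3-byte char (#6). Advance 3.
Byte at offset 17: 0xF0 = 11110000 → 4-byte char (#7). Advance 4.
Byte at offset 21: 0xE2 = 11100010 → 3-byte char (#8). Advance 3.
Byte at offset 24: 0xE0 = 11100000 → 3-byte char (#9). Advance 3.
Reached end at offset 27 after 9 code points.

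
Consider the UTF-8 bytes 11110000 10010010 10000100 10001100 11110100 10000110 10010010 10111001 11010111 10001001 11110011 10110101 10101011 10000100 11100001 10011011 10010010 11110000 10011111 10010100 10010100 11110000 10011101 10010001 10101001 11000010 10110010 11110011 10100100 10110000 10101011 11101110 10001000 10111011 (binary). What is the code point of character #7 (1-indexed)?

U+1D469

Offset 0: leading byte 0xF0 = 11110000 → 4-byte char #1 = F0 92 84 8C.
Offset 4: leading byte 0xF4 = 11110100 → 4-byte char #2 = F4 86 92 B9.
Offset 8: leading byte 0xD7 = 11010111 → 2-byte char #3 = D7 89.
Offset 10: leading byte 0xF3 = 11110011 → 4-byte char #4 = F3 B5 AB 84.
Offset 14: leading byte 0xE1 = 11100001 → 3-byte char #5 = E1 9B 92.
Offset 17: leading byte 0xF0 = 11110000 → 4-byte char #6 = F0 9F 94 94.
Offset 21: leading byte 0xF0 = 11110000 → 4-byte char #7 = F0 9D 91 A9.
Leading byte 0xF0 = 11110000 matches 11110xxx → 4-byte sequence.
Byte 1: 0xF0 = 11110000, payload 000 (3 bits).
Byte 2: 0x9D = 10011101 (10xxxxxx ✓), payload 011101.
Byte 3: 0x91 = 10010001 (10xxxxxx ✓), payload 010001.
Byte 4: 0xA9 = 10101001 (10xxxxxx ✓), payload 101001.
Concatenate: 000011101010001101001 = 0x1D469 (21 bits → U+1D469).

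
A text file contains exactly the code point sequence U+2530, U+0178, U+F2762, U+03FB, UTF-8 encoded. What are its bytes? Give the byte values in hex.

U+2530: 3-byte form → E2 94 B0.
U+0178: 2-byte form → C5 B8.
U+F2762: 4-byte form → F3 B2 9D A2.
U+03FB: 2-byte form → CF BB.
Concatenated (11 bytes): E2 94 B0 C5 B8 F3 B2 9D A2 CF BB.

E2 94 B0 C5 B8 F3 B2 9D A2 CF BB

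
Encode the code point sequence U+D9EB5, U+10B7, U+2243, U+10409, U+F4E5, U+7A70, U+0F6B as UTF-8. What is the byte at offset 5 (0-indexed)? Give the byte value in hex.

0x82

U+D9EB5 → 4-byte form F3 99 BA B5 at offsets 0–3.
U+10B7 → 3-byte form E1 82 B7 at offsets 4–6.
Offset 5 falls in char 2's range; it's byte 2 of E1 82 B7 = 0x82.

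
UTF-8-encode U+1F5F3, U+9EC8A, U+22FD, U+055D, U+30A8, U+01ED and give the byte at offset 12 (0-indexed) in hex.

0x9D

U+1F5F3 → 4-byte form F0 9F 97 B3 at offsets 0–3.
U+9EC8A → 4-byte form F2 9E B2 8A at offsets 4–7.
U+22FD → 3-byte form E2 8B BD at offsets 8–10.
U+055D → 2-byte form D5 9D at offsets 11–12.
Offset 12 falls in char 4's range; it's byte 2 of D5 9D = 0x9D.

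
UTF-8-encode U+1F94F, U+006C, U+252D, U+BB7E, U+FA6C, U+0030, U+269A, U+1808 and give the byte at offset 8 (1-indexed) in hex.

1-indexed offset 8 is 0-indexed offset 7.
U+1F94F → 4-byte form F0 9F A5 8F at offsets 0–3.
U+006C → 1-byte form 6C at offsets 4–4.
U+252D → 3-byte form E2 94 AD at offsets 5–7.
Offset 7 falls in char 3's range; it's byte 3 of E2 94 AD = 0xAD.

0xAD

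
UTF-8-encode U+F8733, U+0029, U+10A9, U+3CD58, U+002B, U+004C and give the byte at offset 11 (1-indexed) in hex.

1-indexed offset 11 is 0-indexed offset 10.
U+F8733 → 4-byte form F3 B8 9C B3 at offsets 0–3.
U+0029 → 1-byte form 29 at offsets 4–4.
U+10A9 → 3-byte form E1 82 A9 at offsets 5–7.
U+3CD58 → 4-byte form F0 BC B5 98 at offsets 8–11.
Offset 10 falls in char 4's range; it's byte 3 of F0 BC B5 98 = 0xB5.

0xB5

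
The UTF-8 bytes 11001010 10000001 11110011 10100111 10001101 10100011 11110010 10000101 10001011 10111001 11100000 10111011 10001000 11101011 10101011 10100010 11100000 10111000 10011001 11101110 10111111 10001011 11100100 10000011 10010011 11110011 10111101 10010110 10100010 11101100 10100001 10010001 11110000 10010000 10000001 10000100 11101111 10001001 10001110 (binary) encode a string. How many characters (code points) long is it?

Byte at offset 0: 0xCA = 11001010 → 2-byte char (#1). Advance 2.
Byte at offset 2: 0xF3 = 11110011 → 4-byte char (#2). Advance 4.
Byte at offset 6: 0xF2 = 11110010 → 4-byte char (#3). Advance 4.
Byte at offset 10: 0xE0 = 11100000 → 3-byte char (#4). Advance 3.
Byte at offset 13: 0xEB = 11101011 → 3-byte char (#5). Advance 3.
Byte at offset 16: 0xE0 = 11100000 → 3-byte char (#6). Advance 3.
Byte at offset 19: 0xEE = 11101110 → 3-byte char (#7). Advance 3.
Byte at offset 22: 0xE4 = 11100100 → 3-byte char (#8). Advance 3.
Byte at offset 25: 0xF3 = 11110011 → 4-byte char (#9). Advance 4.
Byte at offset 29: 0xEC = 11101100 → 3-byte char (#10). Advance 3.
Byte at offset 32: 0xF0 = 11110000 → 4-byte char (#11). Advance 4.
Byte at offset 36: 0xEF = 11101111 → 3-byte char (#12). Advance 3.
Reached end at offset 39 after 12 code points.

12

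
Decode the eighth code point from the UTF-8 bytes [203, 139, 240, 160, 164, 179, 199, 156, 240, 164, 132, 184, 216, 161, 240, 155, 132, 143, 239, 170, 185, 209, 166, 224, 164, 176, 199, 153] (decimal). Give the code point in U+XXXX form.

Offset 0: leading byte 0xCB = 11001011 → 2-byte char #1 = CB 8B.
Offset 2: leading byte 0xF0 = 11110000 → 4-byte char #2 = F0 A0 A4 B3.
Offset 6: leading byte 0xC7 = 11000111 → 2-byte char #3 = C7 9C.
Offset 8: leading byte 0xF0 = 11110000 → 4-byte char #4 = F0 A4 84 B8.
Offset 12: leading byte 0xD8 = 11011000 → 2-byte char #5 = D8 A1.
Offset 14: leading byte 0xF0 = 11110000 → 4-byte char #6 = F0 9B 84 8F.
Offset 18: leading byte 0xEF = 11101111 → 3-byte char #7 = EF AA B9.
Offset 21: leading byte 0xD1 = 11010001 → 2-byte char #8 = D1 A6.
Leading byte 0xD1 = 11010001 matches 110xxxxx → 2-byte sequence.
Byte 1: 0xD1 = 11010001, payload 10001 (5 bits).
Byte 2: 0xA6 = 10100110 (10xxxxxx ✓), payload 100110.
Concatenate: 10001100110 = 0x466 (11 bits → U+0466).

U+0466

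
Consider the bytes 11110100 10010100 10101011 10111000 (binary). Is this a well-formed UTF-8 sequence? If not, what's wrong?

Leading byte 0xF4 = 11110100 → 4-byte form.
Payload = 0x114AF8, which exceeds U+10FFFF, the maximum Unicode code point. (Leading bytes F5–FF, or F4 followed by ≥ 0x90, are invalid.)

invalid (encodes a value above U+10FFFF)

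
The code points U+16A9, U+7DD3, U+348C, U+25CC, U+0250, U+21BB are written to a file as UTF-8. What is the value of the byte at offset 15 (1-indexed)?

1-indexed offset 15 is 0-indexed offset 14.
U+16A9 → 3-byte form E1 9A A9 at offsets 0–2.
U+7DD3 → 3-byte form E7 B7 93 at offsets 3–5.
U+348C → 3-byte form E3 92 8C at offsets 6–8.
U+25CC → 3-byte form E2 97 8C at offsets 9–11.
U+0250 → 2-byte form C9 90 at offsets 12–13.
U+21BB → 3-byte form E2 86 BB at offsets 14–16.
Offset 14 falls in char 6's range; it's byte 1 of E2 86 BB = 0xE2.

0xE2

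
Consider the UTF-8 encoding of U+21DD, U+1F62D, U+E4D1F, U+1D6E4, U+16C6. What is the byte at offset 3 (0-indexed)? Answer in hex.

0xF0

U+21DD → 3-byte form E2 87 9D at offsets 0–2.
U+1F62D → 4-byte form F0 9F 98 AD at offsets 3–6.
Offset 3 falls in char 2's range; it's byte 1 of F0 9F 98 AD = 0xF0.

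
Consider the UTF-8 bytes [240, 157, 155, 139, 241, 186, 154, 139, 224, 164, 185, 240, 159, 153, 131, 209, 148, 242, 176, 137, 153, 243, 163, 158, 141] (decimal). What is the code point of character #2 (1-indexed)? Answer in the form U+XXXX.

Offset 0: leading byte 0xF0 = 11110000 → 4-byte char #1 = F0 9D 9B 8B.
Offset 4: leading byte 0xF1 = 11110001 → 4-byte char #2 = F1 BA 9A 8B.
Leading byte 0xF1 = 11110001 matches 11110xxx → 4-byte sequence.
Byte 1: 0xF1 = 11110001, payload 001 (3 bits).
Byte 2: 0xBA = 10111010 (10xxxxxx ✓), payload 111010.
Byte 3: 0x9A = 10011010 (10xxxxxx ✓), payload 011010.
Byte 4: 0x8B = 10001011 (10xxxxxx ✓), payload 001011.
Concatenate: 001111010011010001011 = 0x7A68B (21 bits → U+7A68B).

U+7A68B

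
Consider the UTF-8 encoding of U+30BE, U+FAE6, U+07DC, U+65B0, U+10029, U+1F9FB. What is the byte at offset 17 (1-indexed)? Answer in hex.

0x9F

1-indexed offset 17 is 0-indexed offset 16.
U+30BE → 3-byte form E3 82 BE at offsets 0–2.
U+FAE6 → 3-byte form EF AB A6 at offsets 3–5.
U+07DC → 2-byte form DF 9C at offsets 6–7.
U+65B0 → 3-byte form E6 96 B0 at offsets 8–10.
U+10029 → 4-byte form F0 90 80 A9 at offsets 11–14.
U+1F9FB → 4-byte form F0 9F A7 BB at offsets 15–18.
Offset 16 falls in char 6's range; it's byte 2 of F0 9F A7 BB = 0x9F.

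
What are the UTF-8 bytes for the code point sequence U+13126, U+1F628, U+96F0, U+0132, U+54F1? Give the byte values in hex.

F0 93 84 A6 F0 9F 98 A8 E9 9B B0 C4 B2 E5 93 B1

U+13126: 4-byte form → F0 93 84 A6.
U+1F628: 4-byte form → F0 9F 98 A8.
U+96F0: 3-byte form → E9 9B B0.
U+0132: 2-byte form → C4 B2.
U+54F1: 3-byte form → E5 93 B1.
Concatenated (16 bytes): F0 93 84 A6 F0 9F 98 A8 E9 9B B0 C4 B2 E5 93 B1.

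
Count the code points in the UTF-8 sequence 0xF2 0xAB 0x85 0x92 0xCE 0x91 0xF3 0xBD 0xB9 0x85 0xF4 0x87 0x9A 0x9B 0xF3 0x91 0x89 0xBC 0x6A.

Byte at offset 0: 0xF2 = 11110010 → 4-byte char (#1). Advance 4.
Byte at offset 4: 0xCE = 11001110 → 2-byte char (#2). Advance 2.
Byte at offset 6: 0xF3 = 11110011 → 4-byte char (#3). Advance 4.
Byte at offset 10: 0xF4 = 11110100 → 4-byte char (#4). Advance 4.
Byte at offset 14: 0xF3 = 11110011 → 4-byte char (#5). Advance 4.
Byte at offset 18: 0x6A = 01101010 → 1-byte char (#6). Advance 1.
Reached end at offset 19 after 6 code points.

6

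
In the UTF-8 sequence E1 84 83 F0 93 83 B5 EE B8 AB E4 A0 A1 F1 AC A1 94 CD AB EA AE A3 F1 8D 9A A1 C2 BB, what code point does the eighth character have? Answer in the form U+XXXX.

U+4D6A1

Offset 0: leading byte 0xE1 = 11100001 → 3-byte char #1 = E1 84 83.
Offset 3: leading byte 0xF0 = 11110000 → 4-byte char #2 = F0 93 83 B5.
Offset 7: leading byte 0xEE = 11101110 → 3-byte char #3 = EE B8 AB.
Offset 10: leading byte 0xE4 = 11100100 → 3-byte char #4 = E4 A0 A1.
Offset 13: leading byte 0xF1 = 11110001 → 4-byte char #5 = F1 AC A1 94.
Offset 17: leading byte 0xCD = 11001101 → 2-byte char #6 = CD AB.
Offset 19: leading byte 0xEA = 11101010 → 3-byte char #7 = EA AE A3.
Offset 22: leading byte 0xF1 = 11110001 → 4-byte char #8 = F1 8D 9A A1.
Leading byte 0xF1 = 11110001 matches 11110xxx → 4-byte sequence.
Byte 1: 0xF1 = 11110001, payload 001 (3 bits).
Byte 2: 0x8D = 10001101 (10xxxxxx ✓), payload 001101.
Byte 3: 0x9A = 10011010 (10xxxxxx ✓), payload 011010.
Byte 4: 0xA1 = 10100001 (10xxxxxx ✓), payload 100001.
Concatenate: 001001101011010100001 = 0x4D6A1 (21 bits → U+4D6A1).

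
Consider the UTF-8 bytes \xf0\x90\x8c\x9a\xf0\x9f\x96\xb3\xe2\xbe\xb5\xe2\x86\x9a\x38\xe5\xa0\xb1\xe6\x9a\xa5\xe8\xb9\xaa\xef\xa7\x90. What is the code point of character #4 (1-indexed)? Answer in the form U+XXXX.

U+219A

Offset 0: leading byte 0xF0 = 11110000 → 4-byte char #1 = F0 90 8C 9A.
Offset 4: leading byte 0xF0 = 11110000 → 4-byte char #2 = F0 9F 96 B3.
Offset 8: leading byte 0xE2 = 11100010 → 3-byte char #3 = E2 BE B5.
Offset 11: leading byte 0xE2 = 11100010 → 3-byte char #4 = E2 86 9A.
Leading byte 0xE2 = 11100010 matches 1110xxxx → 3-byte sequence.
Byte 1: 0xE2 = 11100010, payload 0010 (4 bits).
Byte 2: 0x86 = 10000110 (10xxxxxx ✓), payload 000110.
Byte 3: 0x9A = 10011010 (10xxxxxx ✓), payload 011010.
Concatenate: 0010000110011010 = 0x219A (16 bits → U+219A).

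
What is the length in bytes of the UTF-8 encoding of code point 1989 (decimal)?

U+07C5 = 0x7C5. UTF-8 uses 1 byte below 0x80, 2 below 0x800, 3 below 0x10000, 4 up to 0x10FFFF. 0x7C5 is in U+0080–U+07FF → 2 bytes.

2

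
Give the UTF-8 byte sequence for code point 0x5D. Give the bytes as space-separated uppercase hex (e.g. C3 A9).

5D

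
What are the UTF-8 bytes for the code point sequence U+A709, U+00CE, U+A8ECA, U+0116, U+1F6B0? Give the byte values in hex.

U+A709: 3-byte form → EA 9C 89.
U+00CE: 2-byte form → C3 8E.
U+A8ECA: 4-byte form → F2 A8 BB 8A.
U+0116: 2-byte form → C4 96.
U+1F6B0: 4-byte form → F0 9F 9A B0.
Concatenated (15 bytes): EA 9C 89 C3 8E F2 A8 BB 8A C4 96 F0 9F 9A B0.

EA 9C 89 C3 8E F2 A8 BB 8A C4 96 F0 9F 9A B0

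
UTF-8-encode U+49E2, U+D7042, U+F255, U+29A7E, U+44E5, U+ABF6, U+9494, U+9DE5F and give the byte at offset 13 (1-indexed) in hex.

0xA9

1-indexed offset 13 is 0-indexed offset 12.
U+49E2 → 3-byte form E4 A7 A2 at offsets 0–2.
U+D7042 → 4-byte form F3 97 81 82 at offsets 3–6.
U+F255 → 3-byte form EF 89 95 at offsets 7–9.
U+29A7E → 4-byte form F0 A9 A9 BE at offsets 10–13.
Offset 12 falls in char 4's range; it's byte 3 of F0 A9 A9 BE = 0xA9.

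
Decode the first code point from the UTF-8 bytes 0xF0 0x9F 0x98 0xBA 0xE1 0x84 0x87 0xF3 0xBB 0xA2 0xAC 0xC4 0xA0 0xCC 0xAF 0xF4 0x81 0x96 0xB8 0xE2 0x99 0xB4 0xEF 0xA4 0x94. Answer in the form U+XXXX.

Offset 0: leading byte 0xF0 = 11110000 → 4-byte char #1 = F0 9F 98 BA.
Leading byte 0xF0 = 11110000 matches 11110xxx → 4-byte sequence.
Byte 1: 0xF0 = 11110000, payload 000 (3 bits).
Byte 2: 0x9F = 10011111 (10xxxxxx ✓), payload 011111.
Byte 3: 0x98 = 10011000 (10xxxxxx ✓), payload 011000.
Byte 4: 0xBA = 10111010 (10xxxxxx ✓), payload 111010.
Concatenate: 000011111011000111010 = 0x1F63A (21 bits → U+1F63A).

U+1F63A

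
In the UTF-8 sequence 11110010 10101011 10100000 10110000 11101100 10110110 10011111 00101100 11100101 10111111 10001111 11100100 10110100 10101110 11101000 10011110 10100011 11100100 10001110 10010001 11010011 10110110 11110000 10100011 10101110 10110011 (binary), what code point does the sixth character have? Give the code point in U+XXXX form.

Offset 0: leading byte 0xF2 = 11110010 → 4-byte char #1 = F2 AB A0 B0.
Offset 4: leading byte 0xEC = 11101100 → 3-byte char #2 = EC B6 9F.
Offset 7: leading byte 0x2C = 00101100 → 1-byte char #3 = 2C.
Offset 8: leading byte 0xE5 = 11100101 → 3-byte char #4 = E5 BF 8F.
Offset 11: leading byte 0xE4 = 11100100 → 3-byte char #5 = E4 B4 AE.
Offset 14: leading byte 0xE8 = 11101000 → 3-byte char #6 = E8 9E A3.
Leading byte 0xE8 = 11101000 matches 1110xxxx → 3-byte sequence.
Byte 1: 0xE8 = 11101000, payload 1000 (4 bits).
Byte 2: 0x9E = 10011110 (10xxxxxx ✓), payload 011110.
Byte 3: 0xA3 = 10100011 (10xxxxxx ✓), payload 100011.
Concatenate: 1000011110100011 = 0x87A3 (16 bits → U+87A3).

U+87A3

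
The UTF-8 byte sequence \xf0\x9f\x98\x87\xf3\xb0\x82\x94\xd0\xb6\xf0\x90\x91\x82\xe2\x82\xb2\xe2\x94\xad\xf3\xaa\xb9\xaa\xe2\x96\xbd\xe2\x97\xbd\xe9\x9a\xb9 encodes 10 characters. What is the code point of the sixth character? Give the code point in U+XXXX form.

Offset 0: leading byte 0xF0 = 11110000 → 4-byte char #1 = F0 9F 98 87.
Offset 4: leading byte 0xF3 = 11110011 → 4-byte char #2 = F3 B0 82 94.
Offset 8: leading byte 0xD0 = 11010000 → 2-byte char #3 = D0 B6.
Offset 10: leading byte 0xF0 = 11110000 → 4-byte char #4 = F0 90 91 82.
Offset 14: leading byte 0xE2 = 11100010 → 3-byte char #5 = E2 82 B2.
Offset 17: leading byte 0xE2 = 11100010 → 3-byte char #6 = E2 94 AD.
Leading byte 0xE2 = 11100010 matches 1110xxxx → 3-byte sequence.
Byte 1: 0xE2 = 11100010, payload 0010 (4 bits).
Byte 2: 0x94 = 10010100 (10xxxxxx ✓), payload 010100.
Byte 3: 0xAD = 10101101 (10xxxxxx ✓), payload 101101.
Concatenate: 0010010100101101 = 0x252D (16 bits → U+252D).

U+252D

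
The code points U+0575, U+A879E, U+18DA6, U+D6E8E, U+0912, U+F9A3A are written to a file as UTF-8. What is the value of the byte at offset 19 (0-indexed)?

0xA8

U+0575 → 2-byte form D5 B5 at offsets 0–1.
U+A879E → 4-byte form F2 A8 9E 9E at offsets 2–5.
U+18DA6 → 4-byte form F0 98 B6 A6 at offsets 6–9.
U+D6E8E → 4-byte form F3 96 BA 8E at offsets 10–13.
U+0912 → 3-byte form E0 A4 92 at offsets 14–16.
U+F9A3A → 4-byte form F3 B9 A8 BA at offsets 17–20.
Offset 19 falls in char 6's range; it's byte 3 of F3 B9 A8 BA = 0xA8.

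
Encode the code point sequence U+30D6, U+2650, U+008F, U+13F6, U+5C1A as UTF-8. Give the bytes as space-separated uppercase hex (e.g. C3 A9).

E3 83 96 E2 99 90 C2 8F E1 8F B6 E5 B0 9A

U+30D6: 3-byte form → E3 83 96.
U+2650: 3-byte form → E2 99 90.
U+008F: 2-byte form → C2 8F.
U+13F6: 3-byte form → E1 8F B6.
U+5C1A: 3-byte form → E5 B0 9A.
Concatenated (14 bytes): E3 83 96 E2 99 90 C2 8F E1 8F B6 E5 B0 9A.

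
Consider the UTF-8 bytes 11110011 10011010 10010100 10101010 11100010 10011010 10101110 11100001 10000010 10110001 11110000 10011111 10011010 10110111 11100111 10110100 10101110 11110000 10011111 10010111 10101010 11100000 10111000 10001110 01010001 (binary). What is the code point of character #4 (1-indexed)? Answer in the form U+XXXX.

Offset 0: leading byte 0xF3 = 11110011 → 4-byte char #1 = F3 9A 94 AA.
Offset 4: leading byte 0xE2 = 11100010 → 3-byte char #2 = E2 9A AE.
Offset 7: leading byte 0xE1 = 11100001 → 3-byte char #3 = E1 82 B1.
Offset 10: leading byte 0xF0 = 11110000 → 4-byte char #4 = F0 9F 9A B7.
Leading byte 0xF0 = 11110000 matches 11110xxx → 4-byte sequence.
Byte 1: 0xF0 = 11110000, payload 000 (3 bits).
Byte 2: 0x9F = 10011111 (10xxxxxx ✓), payload 011111.
Byte 3: 0x9A = 10011010 (10xxxxxx ✓), payload 011010.
Byte 4: 0xB7 = 10110111 (10xxxxxx ✓), payload 110111.
Concatenate: 000011111011010110111 = 0x1F6B7 (21 bits → U+1F6B7).

U+1F6B7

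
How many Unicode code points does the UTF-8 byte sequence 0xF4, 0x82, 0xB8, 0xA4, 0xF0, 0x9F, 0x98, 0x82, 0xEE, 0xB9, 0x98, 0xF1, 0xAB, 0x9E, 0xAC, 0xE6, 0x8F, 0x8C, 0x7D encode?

6

Byte at offset 0: 0xF4 = 11110100 → 4-byte char (#1). Advance 4.
Byte at offset 4: 0xF0 = 11110000 → 4-byte char (#2). Advance 4.
Byte at offset 8: 0xEE = 11101110 → 3-byte char (#3). Advance 3.
Byte at offset 11: 0xF1 = 11110001 → 4-byte char (#4). Advance 4.
Byte at offset 15: 0xE6 = 11100110 → 3-byte char (#5). Advance 3.
Byte at offset 18: 0x7D = 01111101 → 1-byte char (#6). Advance 1.
Reached end at offset 19 after 6 code points.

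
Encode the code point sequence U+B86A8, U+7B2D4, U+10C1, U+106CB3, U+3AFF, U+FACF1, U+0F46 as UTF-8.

F2 B8 9A A8 F1 BB 8B 94 E1 83 81 F4 86 B2 B3 E3 AB BF F3 BA B3 B1 E0 BD 86

U+B86A8: 4-byte form → F2 B8 9A A8.
U+7B2D4: 4-byte form → F1 BB 8B 94.
U+10C1: 3-byte form → E1 83 81.
U+106CB3: 4-byte form → F4 86 B2 B3.
U+3AFF: 3-byte form → E3 AB BF.
U+FACF1: 4-byte form → F3 BA B3 B1.
U+0F46: 3-byte form → E0 BD 86.
Concatenated (25 bytes): F2 B8 9A A8 F1 BB 8B 94 E1 83 81 F4 86 B2 B3 E3 AB BF F3 BA B3 B1 E0 BD 86.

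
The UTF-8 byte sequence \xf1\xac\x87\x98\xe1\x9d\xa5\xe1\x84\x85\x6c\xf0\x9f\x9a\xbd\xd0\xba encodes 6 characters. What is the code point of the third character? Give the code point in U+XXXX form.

U+1105

Offset 0: leading byte 0xF1 = 11110001 → 4-byte char #1 = F1 AC 87 98.
Offset 4: leading byte 0xE1 = 11100001 → 3-byte char #2 = E1 9D A5.
Offset 7: leading byte 0xE1 = 11100001 → 3-byte char #3 = E1 84 85.
Leading byte 0xE1 = 11100001 matches 1110xxxx → 3-byte sequence.
Byte 1: 0xE1 = 11100001, payload 0001 (4 bits).
Byte 2: 0x84 = 10000100 (10xxxxxx ✓), payload 000100.
Byte 3: 0x85 = 10000101 (10xxxxxx ✓), payload 000101.
Concatenate: 0001000100000101 = 0x1105 (16 bits → U+1105).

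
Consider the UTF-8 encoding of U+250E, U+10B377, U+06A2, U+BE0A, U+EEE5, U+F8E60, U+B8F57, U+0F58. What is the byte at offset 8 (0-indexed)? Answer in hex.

0xA2

U+250E → 3-byte form E2 94 8E at offsets 0–2.
U+10B377 → 4-byte form F4 8B 8D B7 at offsets 3–6.
U+06A2 → 2-byte form DA A2 at offsets 7–8.
Offset 8 falls in char 3's range; it's byte 2 of DA A2 = 0xA2.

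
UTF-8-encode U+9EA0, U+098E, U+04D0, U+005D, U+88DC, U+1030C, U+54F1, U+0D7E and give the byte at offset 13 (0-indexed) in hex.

0x90

U+9EA0 → 3-byte form E9 BA A0 at offsets 0–2.
U+098E → 3-byte form E0 A6 8E at offsets 3–5.
U+04D0 → 2-byte form D3 90 at offsets 6–7.
U+005D → 1-byte form 5D at offsets 8–8.
U+88DC → 3-byte form E8 A3 9C at offsets 9–11.
U+1030C → 4-byte form F0 90 8C 8C at offsets 12–15.
Offset 13 falls in char 6's range; it's byte 2 of F0 90 8C 8C = 0x90.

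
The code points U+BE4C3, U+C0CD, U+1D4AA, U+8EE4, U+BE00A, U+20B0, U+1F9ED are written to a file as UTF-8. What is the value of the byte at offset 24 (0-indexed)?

U+BE4C3 → 4-byte form F2 BE 93 83 at offsets 0–3.
U+C0CD → 3-byte form EC 83 8D at offsets 4–6.
U+1D4AA → 4-byte form F0 9D 92 AA at offsets 7–10.
U+8EE4 → 3-byte form E8 BB A4 at offsets 11–13.
U+BE00A → 4-byte form F2 BE 80 8A at offsets 14–17.
U+20B0 → 3-byte form E2 82 B0 at offsets 18–20.
U+1F9ED → 4-byte form F0 9F A7 AD at offsets 21–24.
Offset 24 falls in char 7's range; it's byte 4 of F0 9F A7 AD = 0xAD.

0xAD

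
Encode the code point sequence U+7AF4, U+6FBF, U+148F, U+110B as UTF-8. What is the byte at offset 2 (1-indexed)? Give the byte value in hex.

1-indexed offset 2 is 0-indexed offset 1.
U+7AF4 → 3-byte form E7 AB B4 at offsets 0–2.
Offset 1 falls in char 1's range; it's byte 2 of E7 AB B4 = 0xAB.

0xAB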